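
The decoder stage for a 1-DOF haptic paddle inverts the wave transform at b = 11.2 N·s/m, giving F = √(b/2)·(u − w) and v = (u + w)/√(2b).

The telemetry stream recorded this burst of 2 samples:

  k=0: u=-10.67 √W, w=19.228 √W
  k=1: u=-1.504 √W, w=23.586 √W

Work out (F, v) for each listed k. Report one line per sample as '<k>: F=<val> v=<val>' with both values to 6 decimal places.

k=0: u−w=-29.898000, u+w=8.558000; √(b/2)=2.366432, √(2b)=4.732864; F=2.366432×(-29.898)=-70.751581, v=8.558000/4.732864=1.808208
k=1: u−w=-25.090000, u+w=22.082000; √(b/2)=2.366432, √(2b)=4.732864; F=2.366432×(-25.09)=-59.373777, v=22.082000/4.732864=4.665674

0: F=-70.751581 v=1.808208
1: F=-59.373777 v=4.665674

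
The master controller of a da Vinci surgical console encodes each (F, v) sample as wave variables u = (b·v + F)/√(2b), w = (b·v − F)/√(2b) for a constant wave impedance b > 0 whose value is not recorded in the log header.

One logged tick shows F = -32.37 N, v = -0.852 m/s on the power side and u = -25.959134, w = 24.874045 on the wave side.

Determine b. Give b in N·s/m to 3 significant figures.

u + w = -1.085089;  u + w = √(2b)·v, so √(2b) = -1.085089/(-0.852) = 1.273579.
b = (√(2b))²/2 = 1.622003/2 = 0.811001.
(Check via u − w = 2F/√(2b): u − w = -50.833179, 2F/√(2b) = -50.833139.)

b = 0.811 N·s/m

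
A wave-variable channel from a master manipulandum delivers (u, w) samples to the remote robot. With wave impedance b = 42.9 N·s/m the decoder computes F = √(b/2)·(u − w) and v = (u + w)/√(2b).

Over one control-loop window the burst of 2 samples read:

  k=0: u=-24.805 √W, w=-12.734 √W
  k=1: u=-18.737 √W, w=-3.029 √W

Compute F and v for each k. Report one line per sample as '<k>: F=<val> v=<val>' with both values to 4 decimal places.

k=0: u−w=-12.0710, u+w=-37.5390; √(b/2)=4.6314, √(2b)=9.2628; F=4.6314×(-12.071)=-55.9058, v=-37.5390/9.2628=-4.0526
k=1: u−w=-15.7080, u+w=-21.7660; √(b/2)=4.6314, √(2b)=9.2628; F=4.6314×(-15.708)=-72.7503, v=-21.7660/9.2628=-2.3498

0: F=-55.9058 v=-4.0526
1: F=-72.7503 v=-2.3498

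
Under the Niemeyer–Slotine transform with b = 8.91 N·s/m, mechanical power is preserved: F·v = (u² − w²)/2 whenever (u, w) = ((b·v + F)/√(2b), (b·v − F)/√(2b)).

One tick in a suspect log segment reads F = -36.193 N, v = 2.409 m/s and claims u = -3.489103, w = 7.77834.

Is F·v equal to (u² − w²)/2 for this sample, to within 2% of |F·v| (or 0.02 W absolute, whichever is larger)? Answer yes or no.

F·v = (-36.193)×2.409 = -87.188937 W.
(u² − w²)/2 = (12.173840 − 60.502573)/2 = -24.164367 W.
|Δ| = 63.024570;  2% of max(1, |F·v|) = 1.743779.

no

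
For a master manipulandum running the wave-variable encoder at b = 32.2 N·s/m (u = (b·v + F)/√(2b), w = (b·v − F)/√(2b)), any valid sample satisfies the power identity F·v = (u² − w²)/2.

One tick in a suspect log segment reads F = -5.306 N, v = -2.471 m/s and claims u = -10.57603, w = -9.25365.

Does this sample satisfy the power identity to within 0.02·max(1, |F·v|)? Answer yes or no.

yes

F·v = (-5.306)×(-2.471) = 13.11113 W.
(u² − w²)/2 = (111.85241 − 85.63004)/2 = 13.11119 W.
|Δ| = 0.00006;  2% of max(1, |F·v|) = 0.26222.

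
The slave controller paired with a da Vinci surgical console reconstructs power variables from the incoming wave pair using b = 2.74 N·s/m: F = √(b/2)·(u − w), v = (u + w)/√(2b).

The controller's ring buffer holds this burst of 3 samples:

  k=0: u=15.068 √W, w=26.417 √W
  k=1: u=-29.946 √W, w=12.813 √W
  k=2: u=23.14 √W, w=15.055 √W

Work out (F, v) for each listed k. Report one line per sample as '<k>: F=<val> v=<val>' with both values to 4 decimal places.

0: F=-13.2837 v=17.7215
1: F=-50.0481 v=-7.3189
2: F=9.4632 v=16.3161

k=0: u−w=-11.3490, u+w=41.4850; √(b/2)=1.1705, √(2b)=2.3409; F=1.1705×(-11.349)=-13.2837, v=41.4850/2.3409=17.7215
k=1: u−w=-42.7590, u+w=-17.1330; √(b/2)=1.1705, √(2b)=2.3409; F=1.1705×(-42.759)=-50.0481, v=-17.1330/2.3409=-7.3189
k=2: u−w=8.0850, u+w=38.1950; √(b/2)=1.1705, √(2b)=2.3409; F=1.1705×8.085=9.4632, v=38.1950/2.3409=16.3161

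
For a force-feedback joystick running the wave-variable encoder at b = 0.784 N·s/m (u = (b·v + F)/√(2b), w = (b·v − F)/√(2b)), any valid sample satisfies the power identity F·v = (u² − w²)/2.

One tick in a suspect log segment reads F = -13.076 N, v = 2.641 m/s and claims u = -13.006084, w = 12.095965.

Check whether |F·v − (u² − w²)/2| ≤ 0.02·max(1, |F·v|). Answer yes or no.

F·v = (-13.076)×2.641 = -34.533716 W.
(u² − w²)/2 = (169.158221 − 146.312369)/2 = 11.422926 W.
|Δ| = 45.956642;  2% of max(1, |F·v|) = 0.690674.

no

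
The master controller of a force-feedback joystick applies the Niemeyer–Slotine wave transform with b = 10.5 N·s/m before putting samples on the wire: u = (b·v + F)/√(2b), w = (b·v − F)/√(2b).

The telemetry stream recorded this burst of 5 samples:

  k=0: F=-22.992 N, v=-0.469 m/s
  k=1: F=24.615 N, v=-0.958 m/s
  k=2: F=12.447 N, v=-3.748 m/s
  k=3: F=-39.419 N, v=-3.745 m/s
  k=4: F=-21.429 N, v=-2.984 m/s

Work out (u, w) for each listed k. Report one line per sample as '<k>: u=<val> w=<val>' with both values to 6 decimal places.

k=0: b·v=10.5×(-0.469)=-4.924500; √(2b)=4.582576; u=(-4.924500+(-22.992))/4.582576=-6.091880, w=(-4.924500−(-22.992))/4.582576=3.942652
k=1: b·v=10.5×(-0.958)=-10.059000; √(2b)=4.582576; u=(-10.059000+24.615)/4.582576=3.176380, w=(-10.059000−24.615)/4.582576=-7.566487
k=2: b·v=10.5×(-3.748)=-39.354000; √(2b)=4.582576; u=(-39.354000+12.447)/4.582576=-5.871589, w=(-39.354000−12.447)/4.582576=-11.303905
k=3: b·v=10.5×(-3.745)=-39.322500; √(2b)=4.582576; u=(-39.322500+(-39.419))/4.582576=-17.182804, w=(-39.322500−(-39.419))/4.582576=0.021058
k=4: b·v=10.5×(-2.984)=-31.332000; √(2b)=4.582576; u=(-31.332000+(-21.429))/4.582576=-11.513394, w=(-31.332000−(-21.429))/4.582576=-2.161012

0: u=-6.091880 w=3.942652
1: u=3.176380 w=-7.566487
2: u=-5.871589 w=-11.303905
3: u=-17.182804 w=0.021058
4: u=-11.513394 w=-2.161012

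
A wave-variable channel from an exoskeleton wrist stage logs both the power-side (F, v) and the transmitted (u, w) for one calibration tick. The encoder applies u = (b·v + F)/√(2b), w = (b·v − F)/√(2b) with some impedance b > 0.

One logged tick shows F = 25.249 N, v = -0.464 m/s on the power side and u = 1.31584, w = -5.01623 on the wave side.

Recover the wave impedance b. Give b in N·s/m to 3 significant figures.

b = 31.8 N·s/m

u + w = -3.7004;  u + w = √(2b)·v, so √(2b) = -3.7004/(-0.464) = 7.9750.
b = (√(2b))²/2 = 63.6003/2 = 31.8001.
(Check via u − w = 2F/√(2b): u − w = 6.3321, 2F/√(2b) = 6.3321.)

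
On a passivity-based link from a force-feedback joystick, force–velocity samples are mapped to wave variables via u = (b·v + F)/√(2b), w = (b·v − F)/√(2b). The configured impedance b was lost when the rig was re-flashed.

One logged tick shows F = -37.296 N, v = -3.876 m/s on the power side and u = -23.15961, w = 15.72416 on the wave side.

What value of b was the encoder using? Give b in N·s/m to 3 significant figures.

b = 1.84 N·s/m

u + w = -7.43545;  u + w = √(2b)·v, so √(2b) = -7.43545/(-3.876) = 1.91833.
b = (√(2b))²/2 = 3.67999/2 = 1.84000.
(Check via u − w = 2F/√(2b): u − w = -38.88377, 2F/√(2b) = -38.88381.)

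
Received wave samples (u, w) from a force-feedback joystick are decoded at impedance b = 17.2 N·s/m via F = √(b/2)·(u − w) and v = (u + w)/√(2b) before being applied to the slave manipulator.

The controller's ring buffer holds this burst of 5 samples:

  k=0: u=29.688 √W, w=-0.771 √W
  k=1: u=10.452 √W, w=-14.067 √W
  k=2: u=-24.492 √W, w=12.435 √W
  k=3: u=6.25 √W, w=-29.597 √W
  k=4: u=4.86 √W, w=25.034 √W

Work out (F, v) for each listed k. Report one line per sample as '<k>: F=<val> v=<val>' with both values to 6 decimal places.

0: F=89.323322 v=4.930308
1: F=71.903823 v=-0.616352
2: F=-108.291221 v=-2.055701
3: F=105.124040 v=-3.980630
4: F=-59.161781 v=5.096885

k=0: u−w=30.459000, u+w=28.917000; √(b/2)=2.932576, √(2b)=5.865151; F=2.932576×30.459=89.323322, v=28.917000/5.865151=4.930308
k=1: u−w=24.519000, u+w=-3.615000; √(b/2)=2.932576, √(2b)=5.865151; F=2.932576×24.519=71.903823, v=-3.615000/5.865151=-0.616352
k=2: u−w=-36.927000, u+w=-12.057000; √(b/2)=2.932576, √(2b)=5.865151; F=2.932576×(-36.927)=-108.291221, v=-12.057000/5.865151=-2.055701
k=3: u−w=35.847000, u+w=-23.347000; √(b/2)=2.932576, √(2b)=5.865151; F=2.932576×35.847=105.124040, v=-23.347000/5.865151=-3.980630
k=4: u−w=-20.174000, u+w=29.894000; √(b/2)=2.932576, √(2b)=5.865151; F=2.932576×(-20.174)=-59.161781, v=29.894000/5.865151=5.096885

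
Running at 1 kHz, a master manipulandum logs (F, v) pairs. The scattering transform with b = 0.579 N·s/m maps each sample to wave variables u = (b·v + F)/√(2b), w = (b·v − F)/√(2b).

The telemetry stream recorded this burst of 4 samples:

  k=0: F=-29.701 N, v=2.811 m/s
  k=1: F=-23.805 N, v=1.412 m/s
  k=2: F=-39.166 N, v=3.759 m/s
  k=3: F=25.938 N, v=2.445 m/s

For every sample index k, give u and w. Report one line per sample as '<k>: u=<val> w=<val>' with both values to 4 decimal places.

0: u=-26.0880 w=29.1130
1: u=-21.3617 w=22.8812
2: u=-34.3736 w=38.4186
3: u=25.4192 w=-22.7881

k=0: b·v=0.579×2.811=1.6276; √(2b)=1.0761; u=(1.6276+(-29.701))/1.0761=-26.0880, w=(1.6276−(-29.701))/1.0761=29.1130
k=1: b·v=0.579×1.412=0.8175; √(2b)=1.0761; u=(0.8175+(-23.805))/1.0761=-21.3617, w=(0.8175−(-23.805))/1.0761=22.8812
k=2: b·v=0.579×3.759=2.1765; √(2b)=1.0761; u=(2.1765+(-39.166))/1.0761=-34.3736, w=(2.1765−(-39.166))/1.0761=38.4186
k=3: b·v=0.579×2.445=1.4157; √(2b)=1.0761; u=(1.4157+25.938)/1.0761=25.4192, w=(1.4157−25.938)/1.0761=-22.7881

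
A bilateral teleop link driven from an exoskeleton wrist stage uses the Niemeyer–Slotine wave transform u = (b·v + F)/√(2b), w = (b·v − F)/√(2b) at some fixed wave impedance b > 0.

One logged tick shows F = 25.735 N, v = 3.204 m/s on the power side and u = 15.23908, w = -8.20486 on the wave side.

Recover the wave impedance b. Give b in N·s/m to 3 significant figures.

b = 2.41 N·s/m

u + w = 7.0342;  u + w = √(2b)·v, so √(2b) = 7.0342/3.204 = 2.1954.
b = (√(2b))²/2 = 4.8200/2 = 2.4100.
(Check via u − w = 2F/√(2b): u − w = 23.4439, 2F/√(2b) = 23.4439.)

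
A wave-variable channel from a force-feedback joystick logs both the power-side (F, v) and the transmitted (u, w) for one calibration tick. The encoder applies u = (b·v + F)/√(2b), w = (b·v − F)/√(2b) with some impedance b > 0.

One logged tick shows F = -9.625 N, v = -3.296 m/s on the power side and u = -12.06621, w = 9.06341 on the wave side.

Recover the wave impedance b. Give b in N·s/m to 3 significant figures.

u + w = -3.0028;  u + w = √(2b)·v, so √(2b) = -3.0028/(-3.296) = 0.9110.
b = (√(2b))²/2 = 0.8300/2 = 0.4150.
(Check via u − w = 2F/√(2b): u − w = -21.1296, 2F/√(2b) = -21.1296.)

b = 0.415 N·s/m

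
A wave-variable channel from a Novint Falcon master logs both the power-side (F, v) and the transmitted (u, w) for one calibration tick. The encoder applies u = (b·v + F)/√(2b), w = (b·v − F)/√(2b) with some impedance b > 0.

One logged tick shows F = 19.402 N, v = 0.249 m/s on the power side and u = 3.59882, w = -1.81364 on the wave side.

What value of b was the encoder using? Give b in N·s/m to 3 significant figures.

b = 25.7 N·s/m

u + w = 1.7852;  u + w = √(2b)·v, so √(2b) = 1.7852/0.249 = 7.1694.
b = (√(2b))²/2 = 51.4003/2 = 25.7001.
(Check via u − w = 2F/√(2b): u − w = 5.4125, 2F/√(2b) = 5.4124.)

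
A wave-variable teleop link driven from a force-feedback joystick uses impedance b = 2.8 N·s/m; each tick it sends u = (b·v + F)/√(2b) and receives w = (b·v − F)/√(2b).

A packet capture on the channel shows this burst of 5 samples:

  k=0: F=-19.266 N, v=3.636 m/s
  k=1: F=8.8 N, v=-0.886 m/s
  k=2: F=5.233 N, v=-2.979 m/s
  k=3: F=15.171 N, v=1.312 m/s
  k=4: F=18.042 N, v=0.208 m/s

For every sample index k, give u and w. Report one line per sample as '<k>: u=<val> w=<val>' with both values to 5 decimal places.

0: u=-3.83920 w=12.44354
1: u=2.67035 w=-4.76701
2: u=-1.31345 w=-5.73615
3: u=7.96330 w=-4.85854
4: u=7.87025 w=-7.37803

k=0: b·v=2.8×3.636=10.18080; √(2b)=2.36643; u=(10.18080+(-19.266))/2.36643=-3.83920, w=(10.18080−(-19.266))/2.36643=12.44354
k=1: b·v=2.8×(-0.886)=-2.48080; √(2b)=2.36643; u=(-2.48080+8.8)/2.36643=2.67035, w=(-2.48080−8.8)/2.36643=-4.76701
k=2: b·v=2.8×(-2.979)=-8.34120; √(2b)=2.36643; u=(-8.34120+5.233)/2.36643=-1.31345, w=(-8.34120−5.233)/2.36643=-5.73615
k=3: b·v=2.8×1.312=3.67360; √(2b)=2.36643; u=(3.67360+15.171)/2.36643=7.96330, w=(3.67360−15.171)/2.36643=-4.85854
k=4: b·v=2.8×0.208=0.58240; √(2b)=2.36643; u=(0.58240+18.042)/2.36643=7.87025, w=(0.58240−18.042)/2.36643=-7.37803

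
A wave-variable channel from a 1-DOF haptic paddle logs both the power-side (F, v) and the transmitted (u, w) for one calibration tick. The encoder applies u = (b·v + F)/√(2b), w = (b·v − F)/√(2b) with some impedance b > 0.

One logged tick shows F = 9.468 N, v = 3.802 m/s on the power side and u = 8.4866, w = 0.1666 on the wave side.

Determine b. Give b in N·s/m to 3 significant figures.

u + w = 8.6532;  u + w = √(2b)·v, so √(2b) = 8.6532/3.802 = 2.2760.
b = (√(2b))²/2 = 5.1800/2 = 2.5900.
(Check via u − w = 2F/√(2b): u − w = 8.3200, 2F/√(2b) = 8.3200.)

b = 2.59 N·s/m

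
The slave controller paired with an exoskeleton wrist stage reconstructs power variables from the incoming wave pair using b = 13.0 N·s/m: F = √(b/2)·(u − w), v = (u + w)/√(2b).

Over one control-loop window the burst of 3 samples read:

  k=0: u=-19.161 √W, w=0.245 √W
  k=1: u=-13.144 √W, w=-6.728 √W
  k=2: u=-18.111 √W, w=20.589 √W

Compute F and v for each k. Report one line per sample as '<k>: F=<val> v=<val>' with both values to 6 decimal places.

k=0: u−w=-19.406000, u+w=-18.916000; √(b/2)=2.549510, √(2b)=5.099020; F=2.549510×(-19.406)=-49.475786, v=-18.916000/5.099020=-3.709733
k=1: u−w=-6.416000, u+w=-19.872000; √(b/2)=2.549510, √(2b)=5.099020; F=2.549510×(-6.416)=-16.357655, v=-19.872000/5.099020=-3.897220
k=2: u−w=-38.700000, u+w=2.478000; √(b/2)=2.549510, √(2b)=5.099020; F=2.549510×(-38.7)=-98.666028, v=2.478000/5.099020=0.485976

0: F=-49.475786 v=-3.709733
1: F=-16.357655 v=-3.897220
2: F=-98.666028 v=0.485976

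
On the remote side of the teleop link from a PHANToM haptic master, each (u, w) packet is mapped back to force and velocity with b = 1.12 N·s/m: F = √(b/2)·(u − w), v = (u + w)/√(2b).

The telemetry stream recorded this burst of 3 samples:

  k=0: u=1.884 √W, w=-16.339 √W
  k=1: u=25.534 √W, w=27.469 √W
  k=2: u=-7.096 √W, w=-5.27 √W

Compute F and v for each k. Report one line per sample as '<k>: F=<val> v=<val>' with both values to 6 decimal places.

0: F=13.636845 v=-9.658153
1: F=-1.448021 v=35.414119
2: F=-1.366453 v=-8.262381

k=0: u−w=18.223000, u+w=-14.455000; √(b/2)=0.748331, √(2b)=1.496663; F=0.748331×18.223=13.636845, v=-14.455000/1.496663=-9.658153
k=1: u−w=-1.935000, u+w=53.003000; √(b/2)=0.748331, √(2b)=1.496663; F=0.748331×(-1.935)=-1.448021, v=53.003000/1.496663=35.414119
k=2: u−w=-1.826000, u+w=-12.366000; √(b/2)=0.748331, √(2b)=1.496663; F=0.748331×(-1.826)=-1.366453, v=-12.366000/1.496663=-8.262381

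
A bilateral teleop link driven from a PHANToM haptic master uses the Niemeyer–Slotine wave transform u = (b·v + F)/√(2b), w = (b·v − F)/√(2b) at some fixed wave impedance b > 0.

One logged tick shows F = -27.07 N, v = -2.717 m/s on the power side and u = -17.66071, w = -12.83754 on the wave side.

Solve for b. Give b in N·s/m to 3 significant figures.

b = 63 N·s/m

u + w = -30.4983;  u + w = √(2b)·v, so √(2b) = -30.4983/(-2.717) = 11.2250.
b = (√(2b))²/2 = 126.0000/2 = 63.0000.
(Check via u − w = 2F/√(2b): u − w = -4.8232, 2F/√(2b) = -4.8232.)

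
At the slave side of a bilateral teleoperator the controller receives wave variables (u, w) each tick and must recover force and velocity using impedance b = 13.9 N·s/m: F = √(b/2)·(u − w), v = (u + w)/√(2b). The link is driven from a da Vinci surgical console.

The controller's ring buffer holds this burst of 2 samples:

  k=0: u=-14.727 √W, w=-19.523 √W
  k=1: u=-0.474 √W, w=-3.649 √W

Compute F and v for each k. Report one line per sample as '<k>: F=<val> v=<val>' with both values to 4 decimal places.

k=0: u−w=4.7960, u+w=-34.2500; √(b/2)=2.6363, √(2b)=5.2726; F=2.6363×4.796=12.6436, v=-34.2500/5.2726=-6.4959
k=1: u−w=3.1750, u+w=-4.1230; √(b/2)=2.6363, √(2b)=5.2726; F=2.6363×3.175=8.3702, v=-4.1230/5.2726=-0.7820

0: F=12.6436 v=-6.4959
1: F=8.3702 v=-0.7820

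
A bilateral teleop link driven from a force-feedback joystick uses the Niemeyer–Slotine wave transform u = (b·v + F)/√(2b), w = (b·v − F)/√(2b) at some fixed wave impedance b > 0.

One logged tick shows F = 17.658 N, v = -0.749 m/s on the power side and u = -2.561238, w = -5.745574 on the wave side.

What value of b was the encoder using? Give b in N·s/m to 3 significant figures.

b = 61.5 N·s/m

u + w = -8.306812;  u + w = √(2b)·v, so √(2b) = -8.306812/(-0.749) = 11.090537.
b = (√(2b))²/2 = 123.000005/2 = 61.500002.
(Check via u − w = 2F/√(2b): u − w = 3.184336, 2F/√(2b) = 3.184336.)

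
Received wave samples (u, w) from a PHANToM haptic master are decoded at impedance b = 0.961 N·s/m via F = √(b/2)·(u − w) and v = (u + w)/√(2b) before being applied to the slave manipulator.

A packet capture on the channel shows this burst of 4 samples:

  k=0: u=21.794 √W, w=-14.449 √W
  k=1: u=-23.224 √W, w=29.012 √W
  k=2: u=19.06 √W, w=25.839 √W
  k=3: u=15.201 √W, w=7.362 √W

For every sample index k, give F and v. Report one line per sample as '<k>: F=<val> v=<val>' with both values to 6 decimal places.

k=0: u−w=36.243000, u+w=7.345000; √(b/2)=0.693181, √(2b)=1.386362; F=0.693181×36.243=25.122962, v=7.345000/1.386362=5.298038
k=1: u−w=-52.236000, u+w=5.788000; √(b/2)=0.693181, √(2b)=1.386362; F=0.693181×(-52.236)=-36.209007, v=5.788000/1.386362=4.174955
k=2: u−w=-6.779000, u+w=44.899000; √(b/2)=0.693181, √(2b)=1.386362; F=0.693181×(-6.779)=-4.699074, v=44.899000/1.386362=32.386199
k=3: u−w=7.839000, u+w=22.563000; √(b/2)=0.693181, √(2b)=1.386362; F=0.693181×7.839=5.433846, v=22.563000/1.386362=16.274968

0: F=25.122962 v=5.298038
1: F=-36.209007 v=4.174955
2: F=-4.699074 v=32.386199
3: F=5.433846 v=16.274968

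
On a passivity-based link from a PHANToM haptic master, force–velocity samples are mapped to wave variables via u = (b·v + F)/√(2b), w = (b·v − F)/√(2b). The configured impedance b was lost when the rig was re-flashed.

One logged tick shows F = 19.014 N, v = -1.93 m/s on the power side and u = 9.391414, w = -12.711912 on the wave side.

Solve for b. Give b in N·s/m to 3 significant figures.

u + w = -3.320498;  u + w = √(2b)·v, so √(2b) = -3.320498/(-1.93) = 1.720465.
b = (√(2b))²/2 = 2.960001/2 = 1.480000.
(Check via u − w = 2F/√(2b): u − w = 22.103326, 2F/√(2b) = 22.103323.)

b = 1.48 N·s/m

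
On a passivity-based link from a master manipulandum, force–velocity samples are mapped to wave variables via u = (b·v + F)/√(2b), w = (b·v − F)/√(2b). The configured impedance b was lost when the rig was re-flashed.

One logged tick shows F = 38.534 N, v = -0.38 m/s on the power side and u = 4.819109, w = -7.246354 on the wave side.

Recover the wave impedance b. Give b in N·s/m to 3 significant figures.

b = 20.4 N·s/m

u + w = -2.427245;  u + w = √(2b)·v, so √(2b) = -2.427245/(-0.38) = 6.387487.
b = (√(2b))²/2 = 40.799988/2 = 20.399994.
(Check via u − w = 2F/√(2b): u − w = 12.065463, 2F/√(2b) = 12.065465.)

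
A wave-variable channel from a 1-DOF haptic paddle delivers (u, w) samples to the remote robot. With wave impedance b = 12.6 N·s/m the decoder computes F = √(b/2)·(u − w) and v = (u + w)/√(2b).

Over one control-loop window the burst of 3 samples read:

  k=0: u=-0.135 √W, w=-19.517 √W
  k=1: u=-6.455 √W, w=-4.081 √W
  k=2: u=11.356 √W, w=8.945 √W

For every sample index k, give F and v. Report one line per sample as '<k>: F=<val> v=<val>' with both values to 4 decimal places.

k=0: u−w=19.3820, u+w=-19.6520; √(b/2)=2.5100, √(2b)=5.0200; F=2.5100×19.382=48.6484, v=-19.6520/5.0200=-3.9148
k=1: u−w=-2.3740, u+w=-10.5360; √(b/2)=2.5100, √(2b)=5.0200; F=2.5100×(-2.374)=-5.9587, v=-10.5360/5.0200=-2.0988
k=2: u−w=2.4110, u+w=20.3010; √(b/2)=2.5100, √(2b)=5.0200; F=2.5100×2.411=6.0516, v=20.3010/5.0200=4.0441

0: F=48.6484 v=-3.9148
1: F=-5.9587 v=-2.0988
2: F=6.0516 v=4.0441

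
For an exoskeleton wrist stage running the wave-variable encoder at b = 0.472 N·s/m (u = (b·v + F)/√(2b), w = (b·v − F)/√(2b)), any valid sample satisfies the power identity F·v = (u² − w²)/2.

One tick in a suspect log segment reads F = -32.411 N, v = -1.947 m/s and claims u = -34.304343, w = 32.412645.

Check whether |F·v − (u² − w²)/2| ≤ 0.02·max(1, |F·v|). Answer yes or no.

F·v = (-32.411)×(-1.947) = 63.104217 W.
(u² − w²)/2 = (1176.787949 − 1050.579556)/2 = 63.104196 W.
|Δ| = 0.000021;  2% of max(1, |F·v|) = 1.262084.

yes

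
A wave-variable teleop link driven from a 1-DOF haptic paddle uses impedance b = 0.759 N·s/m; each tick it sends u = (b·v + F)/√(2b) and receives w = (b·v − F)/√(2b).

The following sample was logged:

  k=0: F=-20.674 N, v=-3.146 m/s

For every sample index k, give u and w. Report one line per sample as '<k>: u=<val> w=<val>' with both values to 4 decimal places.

k=0: b·v=0.759×(-3.146)=-2.3878; √(2b)=1.2321; u=(-2.3878+(-20.674))/1.2321=-18.7179, w=(-2.3878−(-20.674))/1.2321=14.8418

0: u=-18.7179 w=14.8418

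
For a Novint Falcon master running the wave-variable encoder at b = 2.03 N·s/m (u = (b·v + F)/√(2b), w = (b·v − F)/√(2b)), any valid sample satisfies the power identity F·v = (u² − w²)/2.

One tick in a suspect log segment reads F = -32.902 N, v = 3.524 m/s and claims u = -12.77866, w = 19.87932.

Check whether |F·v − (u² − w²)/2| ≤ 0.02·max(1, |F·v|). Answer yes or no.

yes

F·v = (-32.902)×3.524 = -115.94665 W.
(u² − w²)/2 = (163.29415 − 395.18736)/2 = -115.94661 W.
|Δ| = 0.00004;  2% of max(1, |F·v|) = 2.31893.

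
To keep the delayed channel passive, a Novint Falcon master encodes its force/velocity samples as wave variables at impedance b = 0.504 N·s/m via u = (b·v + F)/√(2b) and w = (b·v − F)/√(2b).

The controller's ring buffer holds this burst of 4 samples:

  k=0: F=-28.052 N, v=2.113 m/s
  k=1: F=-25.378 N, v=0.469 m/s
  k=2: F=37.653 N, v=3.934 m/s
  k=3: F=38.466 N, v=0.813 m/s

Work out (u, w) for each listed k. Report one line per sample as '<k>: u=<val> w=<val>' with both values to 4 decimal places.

k=0: b·v=0.504×2.113=1.0650; √(2b)=1.0040; u=(1.0650+(-28.052))/1.0040=-26.8797, w=(1.0650−(-28.052))/1.0040=29.0012
k=1: b·v=0.504×0.469=0.2364; √(2b)=1.0040; u=(0.2364+(-25.378))/1.0040=-25.0417, w=(0.2364−(-25.378))/1.0040=25.5125
k=2: b·v=0.504×3.934=1.9827; √(2b)=1.0040; u=(1.9827+37.653)/1.0040=39.4781, w=(1.9827−37.653)/1.0040=-35.5284
k=3: b·v=0.504×0.813=0.4098; √(2b)=1.0040; u=(0.4098+38.466)/1.0040=38.7212, w=(0.4098−38.466)/1.0040=-37.9049

0: u=-26.8797 w=29.0012
1: u=-25.0417 w=25.5125
2: u=39.4781 w=-35.5284
3: u=38.7212 w=-37.9049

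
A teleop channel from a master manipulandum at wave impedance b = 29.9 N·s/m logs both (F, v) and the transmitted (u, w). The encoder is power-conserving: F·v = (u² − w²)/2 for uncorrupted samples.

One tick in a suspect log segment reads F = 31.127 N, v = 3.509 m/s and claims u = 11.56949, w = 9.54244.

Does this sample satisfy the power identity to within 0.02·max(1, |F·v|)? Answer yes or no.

F·v = 31.127×3.509 = 109.2246 W.
(u² − w²)/2 = (133.8531 − 91.0582)/2 = 21.3975 W.
|Δ| = 87.8272;  2% of max(1, |F·v|) = 2.1845.

no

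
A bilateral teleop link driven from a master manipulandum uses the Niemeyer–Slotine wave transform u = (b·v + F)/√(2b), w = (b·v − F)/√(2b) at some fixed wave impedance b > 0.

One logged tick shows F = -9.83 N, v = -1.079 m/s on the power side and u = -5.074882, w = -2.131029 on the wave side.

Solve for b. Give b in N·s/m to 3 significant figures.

u + w = -7.205911;  u + w = √(2b)·v, so √(2b) = -7.205911/(-1.079) = 6.678323.
b = (√(2b))²/2 = 44.600004/2 = 22.300002.
(Check via u − w = 2F/√(2b): u − w = -2.943853, 2F/√(2b) = -2.943853.)

b = 22.3 N·s/m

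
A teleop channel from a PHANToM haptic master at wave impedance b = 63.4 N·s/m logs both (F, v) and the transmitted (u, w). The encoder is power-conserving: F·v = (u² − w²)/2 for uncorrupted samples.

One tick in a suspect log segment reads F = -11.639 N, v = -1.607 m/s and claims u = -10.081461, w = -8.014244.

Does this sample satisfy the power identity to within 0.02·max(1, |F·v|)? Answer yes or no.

F·v = (-11.639)×(-1.607) = 18.703873 W.
(u² − w²)/2 = (101.635856 − 64.228107)/2 = 18.703875 W.
|Δ| = 0.000002;  2% of max(1, |F·v|) = 0.374077.

yes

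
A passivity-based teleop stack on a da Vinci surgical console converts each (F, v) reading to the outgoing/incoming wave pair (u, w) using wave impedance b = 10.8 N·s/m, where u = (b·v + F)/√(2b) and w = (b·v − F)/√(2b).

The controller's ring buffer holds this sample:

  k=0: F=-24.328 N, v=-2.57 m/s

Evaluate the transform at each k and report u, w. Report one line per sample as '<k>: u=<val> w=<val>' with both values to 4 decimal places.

0: u=-11.2067 w=-0.7376

k=0: b·v=10.8×(-2.57)=-27.7560; √(2b)=4.6476; u=(-27.7560+(-24.328))/4.6476=-11.2067, w=(-27.7560−(-24.328))/4.6476=-0.7376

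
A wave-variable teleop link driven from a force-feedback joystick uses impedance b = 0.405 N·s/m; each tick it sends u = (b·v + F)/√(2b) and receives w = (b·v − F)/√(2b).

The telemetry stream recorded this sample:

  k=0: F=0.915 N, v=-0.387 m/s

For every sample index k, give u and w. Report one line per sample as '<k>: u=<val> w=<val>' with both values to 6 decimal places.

k=0: b·v=0.405×(-0.387)=-0.156735; √(2b)=0.900000; u=(-0.156735+0.915)/0.900000=0.842517, w=(-0.156735−0.915)/0.900000=-1.190817

0: u=0.842517 w=-1.190817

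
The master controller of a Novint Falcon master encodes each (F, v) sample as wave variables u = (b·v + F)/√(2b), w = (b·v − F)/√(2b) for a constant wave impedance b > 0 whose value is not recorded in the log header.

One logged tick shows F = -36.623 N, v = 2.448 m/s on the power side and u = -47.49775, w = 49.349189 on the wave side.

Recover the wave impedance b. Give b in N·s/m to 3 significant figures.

b = 0.286 N·s/m

u + w = 1.851439;  u + w = √(2b)·v, so √(2b) = 1.851439/2.448 = 0.756307.
b = (√(2b))²/2 = 0.572000/2 = 0.286000.
(Check via u − w = 2F/√(2b): u − w = -96.846939, 2F/√(2b) = -96.846943.)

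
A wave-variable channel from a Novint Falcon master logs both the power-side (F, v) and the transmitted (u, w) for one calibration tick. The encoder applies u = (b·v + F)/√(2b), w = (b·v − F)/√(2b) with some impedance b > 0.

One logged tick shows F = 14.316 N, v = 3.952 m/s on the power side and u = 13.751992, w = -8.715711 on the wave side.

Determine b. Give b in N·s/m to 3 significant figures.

u + w = 5.036281;  u + w = √(2b)·v, so √(2b) = 5.036281/3.952 = 1.274363.
b = (√(2b))²/2 = 1.624000/2 = 0.812000.
(Check via u − w = 2F/√(2b): u − w = 22.467703, 2F/√(2b) = 22.467703.)

b = 0.812 N·s/m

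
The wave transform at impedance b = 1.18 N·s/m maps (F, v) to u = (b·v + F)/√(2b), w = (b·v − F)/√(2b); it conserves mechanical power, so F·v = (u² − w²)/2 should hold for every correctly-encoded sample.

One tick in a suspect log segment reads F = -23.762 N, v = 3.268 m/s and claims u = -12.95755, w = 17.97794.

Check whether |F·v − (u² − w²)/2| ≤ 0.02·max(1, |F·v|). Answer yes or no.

yes

F·v = (-23.762)×3.268 = -77.65422 W.
(u² − w²)/2 = (167.89810 − 323.20633)/2 = -77.65411 W.
|Δ| = 0.00010;  2% of max(1, |F·v|) = 1.55308.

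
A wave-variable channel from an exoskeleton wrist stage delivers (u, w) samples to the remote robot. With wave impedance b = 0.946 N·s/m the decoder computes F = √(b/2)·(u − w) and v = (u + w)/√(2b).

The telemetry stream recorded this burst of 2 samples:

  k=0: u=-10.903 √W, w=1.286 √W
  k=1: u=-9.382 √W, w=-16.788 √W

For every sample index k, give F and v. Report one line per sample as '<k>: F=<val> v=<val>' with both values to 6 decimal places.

k=0: u−w=-12.189000, u+w=-9.617000; √(b/2)=0.687750, √(2b)=1.375500; F=0.687750×(-12.189)=-8.382984, v=-9.617000/1.375500=-6.991640
k=1: u−w=7.406000, u+w=-26.170000; √(b/2)=0.687750, √(2b)=1.375500; F=0.687750×7.406=5.093476, v=-26.170000/1.375500=-19.025810

0: F=-8.382984 v=-6.991640
1: F=5.093476 v=-19.025810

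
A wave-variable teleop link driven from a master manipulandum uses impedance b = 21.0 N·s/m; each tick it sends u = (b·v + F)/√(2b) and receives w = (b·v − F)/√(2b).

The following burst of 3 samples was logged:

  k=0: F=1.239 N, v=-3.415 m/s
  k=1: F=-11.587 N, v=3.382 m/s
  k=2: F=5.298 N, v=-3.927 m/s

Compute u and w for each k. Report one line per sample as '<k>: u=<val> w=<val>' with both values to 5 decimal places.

0: u=-10.87468 w=-11.25705
1: u=9.17102 w=12.74685
2: u=-11.90744 w=-13.54243

k=0: b·v=21.0×(-3.415)=-71.71500; √(2b)=6.48074; u=(-71.71500+1.239)/6.48074=-10.87468, w=(-71.71500−1.239)/6.48074=-11.25705
k=1: b·v=21.0×3.382=71.02200; √(2b)=6.48074; u=(71.02200+(-11.587))/6.48074=9.17102, w=(71.02200−(-11.587))/6.48074=12.74685
k=2: b·v=21.0×(-3.927)=-82.46700; √(2b)=6.48074; u=(-82.46700+5.298)/6.48074=-11.90744, w=(-82.46700−5.298)/6.48074=-13.54243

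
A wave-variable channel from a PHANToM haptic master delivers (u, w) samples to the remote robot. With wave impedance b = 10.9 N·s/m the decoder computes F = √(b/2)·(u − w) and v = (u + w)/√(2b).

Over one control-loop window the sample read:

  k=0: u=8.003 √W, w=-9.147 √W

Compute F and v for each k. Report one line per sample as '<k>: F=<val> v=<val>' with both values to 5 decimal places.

k=0: u−w=17.15000, u+w=-1.14400; √(b/2)=2.33452, √(2b)=4.66905; F=2.33452×17.15=40.03708, v=-1.14400/4.66905=-0.24502

0: F=40.03708 v=-0.24502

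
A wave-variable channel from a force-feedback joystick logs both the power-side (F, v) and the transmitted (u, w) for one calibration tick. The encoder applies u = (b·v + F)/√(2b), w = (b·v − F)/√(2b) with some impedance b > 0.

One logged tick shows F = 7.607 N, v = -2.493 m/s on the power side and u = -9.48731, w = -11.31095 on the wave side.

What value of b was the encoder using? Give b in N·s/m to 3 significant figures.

u + w = -20.79826;  u + w = √(2b)·v, so √(2b) = -20.79826/(-2.493) = 8.34266.
b = (√(2b))²/2 = 69.60003/2 = 34.80002.
(Check via u − w = 2F/√(2b): u − w = 1.82364, 2F/√(2b) = 1.82364.)

b = 34.8 N·s/m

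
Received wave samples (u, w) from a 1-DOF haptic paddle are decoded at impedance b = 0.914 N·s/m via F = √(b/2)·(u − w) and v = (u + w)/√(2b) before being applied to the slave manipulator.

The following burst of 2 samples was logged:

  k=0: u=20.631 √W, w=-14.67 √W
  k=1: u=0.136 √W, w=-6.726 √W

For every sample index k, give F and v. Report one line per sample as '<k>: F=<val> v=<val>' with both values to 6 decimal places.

0: F=23.864103 v=4.408908
1: F=4.638834 v=-4.874132

k=0: u−w=35.301000, u+w=5.961000; √(b/2)=0.676018, √(2b)=1.352036; F=0.676018×35.301=23.864103, v=5.961000/1.352036=4.408908
k=1: u−w=6.862000, u+w=-6.590000; √(b/2)=0.676018, √(2b)=1.352036; F=0.676018×6.862=4.638834, v=-6.590000/1.352036=-4.874132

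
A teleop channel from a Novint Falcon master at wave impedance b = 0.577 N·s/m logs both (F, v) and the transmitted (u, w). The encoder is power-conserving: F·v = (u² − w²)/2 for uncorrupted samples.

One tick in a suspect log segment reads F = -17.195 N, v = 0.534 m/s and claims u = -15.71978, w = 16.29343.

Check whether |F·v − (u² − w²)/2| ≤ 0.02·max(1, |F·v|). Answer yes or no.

yes

F·v = (-17.195)×0.534 = -9.1821 W.
(u² − w²)/2 = (247.1115 − 265.4759)/2 = -9.1822 W.
|Δ| = 0.0001;  2% of max(1, |F·v|) = 0.1836.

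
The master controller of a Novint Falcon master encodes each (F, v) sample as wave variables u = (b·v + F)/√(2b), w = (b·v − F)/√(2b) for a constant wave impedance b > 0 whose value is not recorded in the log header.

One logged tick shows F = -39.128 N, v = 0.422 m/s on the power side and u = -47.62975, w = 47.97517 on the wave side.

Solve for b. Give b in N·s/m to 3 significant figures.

b = 0.335 N·s/m

u + w = 0.3454;  u + w = √(2b)·v, so √(2b) = 0.3454/0.422 = 0.8185.
b = (√(2b))²/2 = 0.6700/2 = 0.3350.
(Check via u − w = 2F/√(2b): u − w = -95.6049, 2F/√(2b) = -95.6054.)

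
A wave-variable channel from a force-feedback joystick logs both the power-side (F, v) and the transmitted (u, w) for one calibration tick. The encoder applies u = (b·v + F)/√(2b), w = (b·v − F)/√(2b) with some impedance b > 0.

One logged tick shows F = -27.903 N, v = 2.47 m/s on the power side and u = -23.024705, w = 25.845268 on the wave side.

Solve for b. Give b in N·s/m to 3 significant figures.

b = 0.652 N·s/m

u + w = 2.820563;  u + w = √(2b)·v, so √(2b) = 2.820563/2.47 = 1.141928.
b = (√(2b))²/2 = 1.304000/2 = 0.652000.
(Check via u − w = 2F/√(2b): u − w = -48.869973, 2F/√(2b) = -48.869967.)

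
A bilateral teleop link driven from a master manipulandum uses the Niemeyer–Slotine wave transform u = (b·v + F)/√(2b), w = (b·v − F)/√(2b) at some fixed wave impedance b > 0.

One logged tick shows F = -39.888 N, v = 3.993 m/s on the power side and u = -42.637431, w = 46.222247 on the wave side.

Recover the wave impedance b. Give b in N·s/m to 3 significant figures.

u + w = 3.584816;  u + w = √(2b)·v, so √(2b) = 3.584816/3.993 = 0.897775.
b = (√(2b))²/2 = 0.806000/2 = 0.403000.
(Check via u − w = 2F/√(2b): u − w = -88.859678, 2F/√(2b) = -88.859670.)

b = 0.403 N·s/m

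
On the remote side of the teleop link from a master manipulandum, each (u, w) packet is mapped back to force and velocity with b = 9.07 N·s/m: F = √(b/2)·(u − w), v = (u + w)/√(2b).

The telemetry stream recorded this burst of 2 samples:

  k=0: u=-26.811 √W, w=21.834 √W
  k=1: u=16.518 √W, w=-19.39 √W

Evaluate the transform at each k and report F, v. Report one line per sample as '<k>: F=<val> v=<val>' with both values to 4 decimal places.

k=0: u−w=-48.6450, u+w=-4.9770; √(b/2)=2.1296, √(2b)=4.2591; F=2.1296×(-48.645)=-103.5922, v=-4.9770/4.2591=-1.1686
k=1: u−w=35.9080, u+w=-2.8720; √(b/2)=2.1296, √(2b)=4.2591; F=2.1296×35.908=76.4680, v=-2.8720/4.2591=-0.6743

0: F=-103.5922 v=-1.1686
1: F=76.4680 v=-0.6743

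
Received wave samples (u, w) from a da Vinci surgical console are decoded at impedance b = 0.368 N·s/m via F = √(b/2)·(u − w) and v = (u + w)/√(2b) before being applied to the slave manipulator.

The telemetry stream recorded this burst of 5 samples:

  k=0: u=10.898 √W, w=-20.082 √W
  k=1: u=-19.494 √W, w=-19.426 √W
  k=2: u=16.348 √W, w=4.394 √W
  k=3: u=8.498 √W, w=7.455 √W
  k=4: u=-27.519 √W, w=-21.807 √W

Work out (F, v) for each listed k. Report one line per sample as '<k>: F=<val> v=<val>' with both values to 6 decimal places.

k=0: u−w=30.980000, u+w=-9.184000; √(b/2)=0.428952, √(2b)=0.857904; F=0.428952×30.98=13.288940, v=-9.184000/0.857904=-10.705155
k=1: u−w=-0.068000, u+w=-38.920000; √(b/2)=0.428952, √(2b)=0.857904; F=0.428952×(-0.068)=-0.029169, v=-38.920000/0.857904=-45.366359
k=2: u−w=11.954000, u+w=20.742000; √(b/2)=0.428952, √(2b)=0.857904; F=0.428952×11.954=5.127695, v=20.742000/0.857904=24.177518
k=3: u−w=1.043000, u+w=15.953000; √(b/2)=0.428952, √(2b)=0.857904; F=0.428952×1.043=0.447397, v=15.953000/0.857904=18.595312
k=4: u−w=-5.712000, u+w=-49.326000; √(b/2)=0.428952, √(2b)=0.857904; F=0.428952×(-5.712)=-2.450175, v=-49.326000/0.857904=-57.495915

0: F=13.288940 v=-10.705155
1: F=-0.029169 v=-45.366359
2: F=5.127695 v=24.177518
3: F=0.447397 v=18.595312
4: F=-2.450175 v=-57.495915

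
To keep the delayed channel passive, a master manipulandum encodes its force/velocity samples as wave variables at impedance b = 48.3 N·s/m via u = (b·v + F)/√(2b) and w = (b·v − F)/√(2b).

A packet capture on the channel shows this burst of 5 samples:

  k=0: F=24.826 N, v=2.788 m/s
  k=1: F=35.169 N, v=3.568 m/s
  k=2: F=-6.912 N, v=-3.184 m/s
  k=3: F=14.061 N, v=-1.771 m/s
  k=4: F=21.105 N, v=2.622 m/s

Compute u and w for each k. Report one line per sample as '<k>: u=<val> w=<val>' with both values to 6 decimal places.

k=0: b·v=48.3×2.788=134.660400; √(2b)=9.828530; u=(134.660400+24.826)/9.828530=16.226883, w=(134.660400−24.826)/9.828530=11.175059
k=1: b·v=48.3×3.568=172.334400; √(2b)=9.828530; u=(172.334400+35.169)/9.828530=21.112354, w=(172.334400−35.169)/9.828530=13.955841
k=2: b·v=48.3×(-3.184)=-153.787200; √(2b)=9.828530; u=(-153.787200+(-6.912))/9.828530=-16.350278, w=(-153.787200−(-6.912))/9.828530=-14.943761
k=3: b·v=48.3×(-1.771)=-85.539300; √(2b)=9.828530; u=(-85.539300+14.061)/9.828530=-7.272532, w=(-85.539300−14.061)/9.828530=-10.133794
k=4: b·v=48.3×2.622=126.642600; √(2b)=9.828530; u=(126.642600+21.105)/9.828530=15.032523, w=(126.642600−21.105)/9.828530=10.737883

0: u=16.226883 w=11.175059
1: u=21.112354 w=13.955841
2: u=-16.350278 w=-14.943761
3: u=-7.272532 w=-10.133794
4: u=15.032523 w=10.737883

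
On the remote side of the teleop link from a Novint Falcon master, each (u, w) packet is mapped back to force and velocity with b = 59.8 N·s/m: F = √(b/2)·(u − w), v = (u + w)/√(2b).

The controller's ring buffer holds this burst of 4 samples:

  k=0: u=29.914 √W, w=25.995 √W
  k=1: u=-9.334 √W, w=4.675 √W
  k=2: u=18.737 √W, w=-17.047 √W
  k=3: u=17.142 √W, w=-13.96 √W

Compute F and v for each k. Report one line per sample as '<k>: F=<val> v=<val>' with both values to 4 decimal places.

0: F=21.4294 v=5.1123
1: F=-76.6025 v=-0.4260
2: F=195.6701 v=0.1545
3: F=170.0685 v=0.2910

k=0: u−w=3.9190, u+w=55.9090; √(b/2)=5.4681, √(2b)=10.9362; F=5.4681×3.919=21.4294, v=55.9090/10.9362=5.1123
k=1: u−w=-14.0090, u+w=-4.6590; √(b/2)=5.4681, √(2b)=10.9362; F=5.4681×(-14.009)=-76.6025, v=-4.6590/10.9362=-0.4260
k=2: u−w=35.7840, u+w=1.6900; √(b/2)=5.4681, √(2b)=10.9362; F=5.4681×35.784=195.6701, v=1.6900/10.9362=0.1545
k=3: u−w=31.1020, u+w=3.1820; √(b/2)=5.4681, √(2b)=10.9362; F=5.4681×31.102=170.0685, v=3.1820/10.9362=0.2910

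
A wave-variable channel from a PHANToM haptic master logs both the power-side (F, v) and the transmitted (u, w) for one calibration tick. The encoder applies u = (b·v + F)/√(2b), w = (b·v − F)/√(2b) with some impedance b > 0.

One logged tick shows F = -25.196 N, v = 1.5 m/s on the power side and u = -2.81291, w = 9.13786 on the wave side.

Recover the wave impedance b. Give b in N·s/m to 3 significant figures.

b = 8.89 N·s/m

u + w = 6.32495;  u + w = √(2b)·v, so √(2b) = 6.32495/1.5 = 4.21663.
b = (√(2b))²/2 = 17.78000/2 = 8.89000.
(Check via u − w = 2F/√(2b): u − w = -11.95077, 2F/√(2b) = -11.95077.)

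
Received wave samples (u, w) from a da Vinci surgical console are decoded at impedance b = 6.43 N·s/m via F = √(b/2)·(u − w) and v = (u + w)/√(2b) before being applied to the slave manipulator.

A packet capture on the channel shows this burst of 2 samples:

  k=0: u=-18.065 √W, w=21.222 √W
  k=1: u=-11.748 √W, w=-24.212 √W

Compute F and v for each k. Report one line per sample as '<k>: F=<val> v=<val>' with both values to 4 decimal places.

0: F=-70.4432 v=0.8803
1: F=22.3485 v=-10.0277

k=0: u−w=-39.2870, u+w=3.1570; √(b/2)=1.7930, √(2b)=3.5861; F=1.7930×(-39.287)=-70.4432, v=3.1570/3.5861=0.8803
k=1: u−w=12.4640, u+w=-35.9600; √(b/2)=1.7930, √(2b)=3.5861; F=1.7930×12.464=22.3485, v=-35.9600/3.5861=-10.0277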